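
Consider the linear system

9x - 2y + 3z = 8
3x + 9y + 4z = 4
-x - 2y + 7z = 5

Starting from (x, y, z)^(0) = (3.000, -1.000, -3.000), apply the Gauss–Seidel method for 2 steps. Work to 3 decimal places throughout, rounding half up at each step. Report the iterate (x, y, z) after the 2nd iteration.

(0.726, -0.376, 0.711)

Iteration 1:
  x = (8 - (-2)·-1.000 - (3)·-3.000) / (9) = 1.667
  y = (4 - (3)·1.667 - (4)·-3.000) / (9) = 1.222
  z = (5 - (-1)·1.667 - (-2)·1.222) / (7) = 1.302
Iteration 2:
  x = (8 - (-2)·1.222 - (3)·1.302) / (9) = 0.726
  y = (4 - (3)·0.726 - (4)·1.302) / (9) = -0.376
  z = (5 - (-1)·0.726 - (-2)·-0.376) / (7) = 0.711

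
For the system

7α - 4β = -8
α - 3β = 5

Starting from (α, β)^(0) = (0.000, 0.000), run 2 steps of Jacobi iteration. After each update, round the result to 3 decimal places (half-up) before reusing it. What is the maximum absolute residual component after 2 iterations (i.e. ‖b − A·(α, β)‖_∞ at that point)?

Iteration 1:
  α = (-8 - (-4)·0.000) / (7) = -1.143
  β = (5 - (1)·0.000) / (-3) = -1.667
Iteration 2:
  α = (-8 - (-4)·-1.667) / (7) = -2.095
  β = (5 - (1)·-1.143) / (-3) = -2.048
Residual b − A·x = (-1.527, 0.951); ∞-norm = 1.527

1.527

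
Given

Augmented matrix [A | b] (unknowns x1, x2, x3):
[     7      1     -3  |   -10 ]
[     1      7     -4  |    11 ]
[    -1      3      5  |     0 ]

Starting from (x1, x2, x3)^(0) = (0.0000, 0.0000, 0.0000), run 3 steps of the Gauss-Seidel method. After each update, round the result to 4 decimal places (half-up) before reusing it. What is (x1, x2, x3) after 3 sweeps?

Iteration 1:
  x1 = (-10 - (1)·0.0000 - (-3)·0.0000) / (7) = -1.4286
  x2 = (11 - (1)·-1.4286 - (-4)·0.0000) / (7) = 1.7755
  x3 = (0 - (-1)·-1.4286 - (3)·1.7755) / (5) = -1.3510
Iteration 2:
  x1 = (-10 - (1)·1.7755 - (-3)·-1.3510) / (7) = -2.2612
  x2 = (11 - (1)·-2.2612 - (-4)·-1.3510) / (7) = 1.1225
  x3 = (0 - (-1)·-2.2612 - (3)·1.1225) / (5) = -1.1257
Iteration 3:
  x1 = (-10 - (1)·1.1225 - (-3)·-1.1257) / (7) = -2.0714
  x2 = (11 - (1)·-2.0714 - (-4)·-1.1257) / (7) = 1.2241
  x3 = (0 - (-1)·-2.0714 - (3)·1.2241) / (5) = -1.1487

(-2.0714, 1.2241, -1.1487)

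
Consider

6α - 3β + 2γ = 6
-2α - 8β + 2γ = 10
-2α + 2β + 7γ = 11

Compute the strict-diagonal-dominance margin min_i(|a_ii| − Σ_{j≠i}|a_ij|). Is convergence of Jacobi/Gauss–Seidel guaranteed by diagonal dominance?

1

row 1: |6| − (3+2) = 1
row 2: |-8| − (2+2) = 4
row 3: |7| − (2+2) = 3
minimum over rows = 1 → strictly diagonally dominant (convergence guaranteed)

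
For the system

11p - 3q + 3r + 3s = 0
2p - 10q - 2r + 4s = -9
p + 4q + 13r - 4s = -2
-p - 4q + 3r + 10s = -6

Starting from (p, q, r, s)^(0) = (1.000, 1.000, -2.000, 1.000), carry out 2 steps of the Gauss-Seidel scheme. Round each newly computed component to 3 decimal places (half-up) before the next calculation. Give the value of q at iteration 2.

Iteration 1:
  p = (0 - (-3)·1.000 - (3)·-2.000 - (3)·1.000) / (11) = 0.545
  q = (-9 - (2)·0.545 - (-2)·-2.000 - (4)·1.000) / (-10) = 1.809
  r = (-2 - (1)·0.545 - (4)·1.809 - (-4)·1.000) / (13) = -0.445
  s = (-6 - (-1)·0.545 - (-4)·1.809 - (3)·-0.445) / (10) = 0.312
Iteration 2:
  p = (0 - (-3)·1.809 - (3)·-0.445 - (3)·0.312) / (11) = 0.530
  q = (-9 - (2)·0.530 - (-2)·-0.445 - (4)·0.312) / (-10) = 1.220
  r = (-2 - (1)·0.530 - (4)·1.220 - (-4)·0.312) / (13) = -0.474
  s = (-6 - (-1)·0.530 - (-4)·1.220 - (3)·-0.474) / (10) = 0.083

1.220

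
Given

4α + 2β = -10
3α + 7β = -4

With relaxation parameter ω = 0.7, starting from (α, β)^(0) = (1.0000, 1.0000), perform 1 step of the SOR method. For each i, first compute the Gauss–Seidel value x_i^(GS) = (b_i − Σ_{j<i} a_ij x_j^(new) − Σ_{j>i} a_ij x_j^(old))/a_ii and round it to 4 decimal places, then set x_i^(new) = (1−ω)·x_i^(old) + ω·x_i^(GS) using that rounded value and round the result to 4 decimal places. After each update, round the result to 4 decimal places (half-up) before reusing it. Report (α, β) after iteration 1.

(-1.8000, 0.4400)

Iteration 1:
  α: GS value = (-10 - (2)·1.0000) / (4) = -3.0000;  α ← (1−ω)·1.0000 + ω·-3.0000 = -1.8000
  β: GS value = (-4 - (3)·-1.8000) / (7) = 0.2000;  β ← (1−ω)·1.0000 + ω·0.2000 = 0.4400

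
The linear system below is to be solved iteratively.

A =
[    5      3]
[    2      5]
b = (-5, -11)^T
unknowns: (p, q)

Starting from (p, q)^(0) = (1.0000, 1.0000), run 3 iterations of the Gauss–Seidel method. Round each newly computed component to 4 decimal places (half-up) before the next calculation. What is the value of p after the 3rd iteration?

0.3046

Iteration 1:
  p = (-5 - (3)·1.0000) / (5) = -1.6000
  q = (-11 - (2)·-1.6000) / (5) = -1.5600
Iteration 2:
  p = (-5 - (3)·-1.5600) / (5) = -0.0640
  q = (-11 - (2)·-0.0640) / (5) = -2.1744
Iteration 3:
  p = (-5 - (3)·-2.1744) / (5) = 0.3046
  q = (-11 - (2)·0.3046) / (5) = -2.3218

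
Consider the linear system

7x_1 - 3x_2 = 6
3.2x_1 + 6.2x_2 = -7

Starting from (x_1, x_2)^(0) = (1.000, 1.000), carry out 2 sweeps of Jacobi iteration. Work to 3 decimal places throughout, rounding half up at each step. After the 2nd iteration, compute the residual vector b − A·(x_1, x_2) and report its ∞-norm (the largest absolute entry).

3.630

Iteration 1:
  x_1 = (6 - (-3)·1.000) / (7) = 1.286
  x_2 = (-7 - (3.2)·1.000) / (6.2) = -1.645
Iteration 2:
  x_1 = (6 - (-3)·-1.645) / (7) = 0.152
  x_2 = (-7 - (3.2)·1.286) / (6.2) = -1.793
Residual b − A·x = (-0.443, 3.630); ∞-norm = 3.630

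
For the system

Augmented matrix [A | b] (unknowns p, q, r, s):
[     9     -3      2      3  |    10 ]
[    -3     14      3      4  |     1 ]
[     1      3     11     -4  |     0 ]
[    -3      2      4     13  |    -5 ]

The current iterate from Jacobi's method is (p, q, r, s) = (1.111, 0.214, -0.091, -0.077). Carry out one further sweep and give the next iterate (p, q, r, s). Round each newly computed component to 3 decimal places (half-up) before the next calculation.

(1.228, 0.351, -0.187, -0.133)

One sweep:
  p = (10 - (-3)·0.214 - (2)·-0.091 - (3)·-0.077) / (9) = 1.228
  q = (1 - (-3)·1.111 - (3)·-0.091 - (4)·-0.077) / (14) = 0.351
  r = (0 - (1)·1.111 - (3)·0.214 - (-4)·-0.077) / (11) = -0.187
  s = (-5 - (-3)·1.111 - (2)·0.214 - (4)·-0.091) / (13) = -0.133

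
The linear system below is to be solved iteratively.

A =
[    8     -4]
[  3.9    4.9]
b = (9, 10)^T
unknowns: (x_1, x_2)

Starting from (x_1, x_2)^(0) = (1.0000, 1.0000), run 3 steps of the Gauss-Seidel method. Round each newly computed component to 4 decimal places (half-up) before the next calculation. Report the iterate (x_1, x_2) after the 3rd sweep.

(1.5490, 0.8079)

Iteration 1:
  x_1 = (9 - (-4)·1.0000) / (8) = 1.6250
  x_2 = (10 - (3.9)·1.6250) / (4.9) = 0.7474
Iteration 2:
  x_1 = (9 - (-4)·0.7474) / (8) = 1.4987
  x_2 = (10 - (3.9)·1.4987) / (4.9) = 0.8480
Iteration 3:
  x_1 = (9 - (-4)·0.8480) / (8) = 1.5490
  x_2 = (10 - (3.9)·1.5490) / (4.9) = 0.8079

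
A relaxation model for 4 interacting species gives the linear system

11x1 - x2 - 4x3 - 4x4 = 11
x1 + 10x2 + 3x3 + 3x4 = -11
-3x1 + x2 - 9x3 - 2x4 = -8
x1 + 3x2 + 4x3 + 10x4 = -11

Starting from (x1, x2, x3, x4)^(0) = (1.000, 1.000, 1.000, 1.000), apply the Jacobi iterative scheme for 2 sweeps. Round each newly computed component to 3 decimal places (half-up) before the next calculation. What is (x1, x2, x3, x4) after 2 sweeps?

(0.307, -0.845, 0.505, -0.919)

Iteration 1:
  x1 = (11 - (-1)·1.000 - (-4)·1.000 - (-4)·1.000) / (11) = 1.818
  x2 = (-11 - (1)·1.000 - (3)·1.000 - (3)·1.000) / (10) = -1.800
  x3 = (-8 - (-3)·1.000 - (1)·1.000 - (-2)·1.000) / (-9) = 0.444
  x4 = (-11 - (1)·1.000 - (3)·1.000 - (4)·1.000) / (10) = -1.900
Iteration 2:
  x1 = (11 - (-1)·-1.800 - (-4)·0.444 - (-4)·-1.900) / (11) = 0.307
  x2 = (-11 - (1)·1.818 - (3)·0.444 - (3)·-1.900) / (10) = -0.845
  x3 = (-8 - (-3)·1.818 - (1)·-1.800 - (-2)·-1.900) / (-9) = 0.505
  x4 = (-11 - (1)·1.818 - (3)·-1.800 - (4)·0.444) / (10) = -0.919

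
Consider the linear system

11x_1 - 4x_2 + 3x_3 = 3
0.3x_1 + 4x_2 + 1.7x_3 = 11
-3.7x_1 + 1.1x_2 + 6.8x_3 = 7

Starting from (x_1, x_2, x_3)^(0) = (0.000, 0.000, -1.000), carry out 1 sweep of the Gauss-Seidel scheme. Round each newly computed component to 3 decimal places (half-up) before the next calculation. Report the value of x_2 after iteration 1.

3.134

Iteration 1:
  x_1 = (3 - (-4)·0.000 - (3)·-1.000) / (11) = 0.545
  x_2 = (11 - (0.3)·0.545 - (1.7)·-1.000) / (4) = 3.134
  x_3 = (7 - (-3.7)·0.545 - (1.1)·3.134) / (6.8) = 0.819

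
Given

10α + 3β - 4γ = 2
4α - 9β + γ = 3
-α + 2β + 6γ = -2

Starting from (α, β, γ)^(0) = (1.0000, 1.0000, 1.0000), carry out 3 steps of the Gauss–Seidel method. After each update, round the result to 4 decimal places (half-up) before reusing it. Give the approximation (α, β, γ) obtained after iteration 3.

(0.2076, -0.2645, -0.2106)

Iteration 1:
  α = (2 - (3)·1.0000 - (-4)·1.0000) / (10) = 0.3000
  β = (3 - (4)·0.3000 - (1)·1.0000) / (-9) = -0.0889
  γ = (-2 - (-1)·0.3000 - (2)·-0.0889) / (6) = -0.2537
Iteration 2:
  α = (2 - (3)·-0.0889 - (-4)·-0.2537) / (10) = 0.1252
  β = (3 - (4)·0.1252 - (1)·-0.2537) / (-9) = -0.3059
  γ = (-2 - (-1)·0.1252 - (2)·-0.3059) / (6) = -0.2105
Iteration 3:
  α = (2 - (3)·-0.3059 - (-4)·-0.2105) / (10) = 0.2076
  β = (3 - (4)·0.2076 - (1)·-0.2105) / (-9) = -0.2645
  γ = (-2 - (-1)·0.2076 - (2)·-0.2645) / (6) = -0.2106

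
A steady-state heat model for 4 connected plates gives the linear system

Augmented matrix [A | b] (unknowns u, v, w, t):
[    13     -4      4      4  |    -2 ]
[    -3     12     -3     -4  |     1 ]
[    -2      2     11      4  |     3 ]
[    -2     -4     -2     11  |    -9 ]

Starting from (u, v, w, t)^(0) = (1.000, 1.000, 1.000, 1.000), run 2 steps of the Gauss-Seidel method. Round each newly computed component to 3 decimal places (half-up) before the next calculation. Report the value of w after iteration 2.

Iteration 1:
  u = (-2 - (-4)·1.000 - (4)·1.000 - (4)·1.000) / (13) = -0.462
  v = (1 - (-3)·-0.462 - (-3)·1.000 - (-4)·1.000) / (12) = 0.551
  w = (3 - (-2)·-0.462 - (2)·0.551 - (4)·1.000) / (11) = -0.275
  t = (-9 - (-2)·-0.462 - (-4)·0.551 - (-2)·-0.275) / (11) = -0.752
Iteration 2:
  u = (-2 - (-4)·0.551 - (4)·-0.275 - (4)·-0.752) / (13) = 0.332
  v = (1 - (-3)·0.332 - (-3)·-0.275 - (-4)·-0.752) / (12) = -0.153
  w = (3 - (-2)·0.332 - (2)·-0.153 - (4)·-0.752) / (11) = 0.634
  t = (-9 - (-2)·0.332 - (-4)·-0.153 - (-2)·0.634) / (11) = -0.698

0.634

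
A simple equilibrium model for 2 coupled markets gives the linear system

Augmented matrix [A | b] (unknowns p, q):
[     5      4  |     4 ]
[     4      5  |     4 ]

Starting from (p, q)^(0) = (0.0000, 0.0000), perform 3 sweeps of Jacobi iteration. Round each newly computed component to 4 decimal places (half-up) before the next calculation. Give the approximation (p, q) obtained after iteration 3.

Iteration 1:
  p = (4 - (4)·0.0000) / (5) = 0.8000
  q = (4 - (4)·0.0000) / (5) = 0.8000
Iteration 2:
  p = (4 - (4)·0.8000) / (5) = 0.1600
  q = (4 - (4)·0.8000) / (5) = 0.1600
Iteration 3:
  p = (4 - (4)·0.1600) / (5) = 0.6720
  q = (4 - (4)·0.1600) / (5) = 0.6720

(0.6720, 0.6720)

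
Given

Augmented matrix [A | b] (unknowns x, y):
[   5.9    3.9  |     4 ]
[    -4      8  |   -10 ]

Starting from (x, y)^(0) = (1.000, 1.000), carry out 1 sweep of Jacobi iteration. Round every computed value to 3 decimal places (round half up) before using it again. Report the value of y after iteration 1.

Iteration 1:
  x = (4 - (3.9)·1.000) / (5.9) = 0.017
  y = (-10 - (-4)·1.000) / (8) = -0.750

-0.750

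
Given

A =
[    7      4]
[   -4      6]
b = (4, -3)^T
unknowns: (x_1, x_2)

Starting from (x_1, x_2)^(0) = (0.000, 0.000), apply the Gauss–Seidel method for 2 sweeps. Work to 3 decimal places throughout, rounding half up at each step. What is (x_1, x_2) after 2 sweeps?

(0.639, -0.074)

Iteration 1:
  x_1 = (4 - (4)·0.000) / (7) = 0.571
  x_2 = (-3 - (-4)·0.571) / (6) = -0.119
Iteration 2:
  x_1 = (4 - (4)·-0.119) / (7) = 0.639
  x_2 = (-3 - (-4)·0.639) / (6) = -0.074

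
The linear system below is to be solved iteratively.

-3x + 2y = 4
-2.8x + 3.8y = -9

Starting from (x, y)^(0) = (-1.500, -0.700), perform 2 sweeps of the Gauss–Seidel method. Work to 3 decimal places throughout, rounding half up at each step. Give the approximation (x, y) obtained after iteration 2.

(-3.797, -5.166)

Iteration 1:
  x = (4 - (2)·-0.700) / (-3) = -1.800
  y = (-9 - (-2.8)·-1.800) / (3.8) = -3.695
Iteration 2:
  x = (4 - (2)·-3.695) / (-3) = -3.797
  y = (-9 - (-2.8)·-3.797) / (3.8) = -5.166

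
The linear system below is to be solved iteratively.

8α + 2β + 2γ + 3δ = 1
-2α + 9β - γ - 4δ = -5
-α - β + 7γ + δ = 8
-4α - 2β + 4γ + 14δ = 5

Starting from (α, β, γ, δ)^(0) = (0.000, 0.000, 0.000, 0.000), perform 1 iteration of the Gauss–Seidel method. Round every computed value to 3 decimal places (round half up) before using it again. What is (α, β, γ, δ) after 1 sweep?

Iteration 1:
  α = (1 - (2)·0.000 - (2)·0.000 - (3)·0.000) / (8) = 0.125
  β = (-5 - (-2)·0.125 - (-1)·0.000 - (-4)·0.000) / (9) = -0.528
  γ = (8 - (-1)·0.125 - (-1)·-0.528 - (1)·0.000) / (7) = 1.085
  δ = (5 - (-4)·0.125 - (-2)·-0.528 - (4)·1.085) / (14) = 0.007

(0.125, -0.528, 1.085, 0.007)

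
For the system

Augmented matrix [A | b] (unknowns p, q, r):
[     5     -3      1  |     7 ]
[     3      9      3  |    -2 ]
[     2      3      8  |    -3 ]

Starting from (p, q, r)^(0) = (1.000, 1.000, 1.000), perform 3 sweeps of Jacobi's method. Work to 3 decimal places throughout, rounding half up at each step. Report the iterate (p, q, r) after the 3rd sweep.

(1.205, -0.414, -0.458)

Iteration 1:
  p = (7 - (-3)·1.000 - (1)·1.000) / (5) = 1.800
  q = (-2 - (3)·1.000 - (3)·1.000) / (9) = -0.889
  r = (-3 - (2)·1.000 - (3)·1.000) / (8) = -1.000
Iteration 2:
  p = (7 - (-3)·-0.889 - (1)·-1.000) / (5) = 1.067
  q = (-2 - (3)·1.800 - (3)·-1.000) / (9) = -0.489
  r = (-3 - (2)·1.800 - (3)·-0.889) / (8) = -0.492
Iteration 3:
  p = (7 - (-3)·-0.489 - (1)·-0.492) / (5) = 1.205
  q = (-2 - (3)·1.067 - (3)·-0.492) / (9) = -0.414
  r = (-3 - (2)·1.067 - (3)·-0.489) / (8) = -0.458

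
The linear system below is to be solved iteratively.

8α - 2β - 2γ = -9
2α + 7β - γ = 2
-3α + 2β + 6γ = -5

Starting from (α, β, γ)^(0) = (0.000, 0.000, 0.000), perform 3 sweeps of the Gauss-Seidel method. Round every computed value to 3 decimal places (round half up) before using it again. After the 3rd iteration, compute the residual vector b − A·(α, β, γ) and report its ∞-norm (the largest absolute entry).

0.048

Iteration 1:
  α = (-9 - (-2)·0.000 - (-2)·0.000) / (8) = -1.125
  β = (2 - (2)·-1.125 - (-1)·0.000) / (7) = 0.607
  γ = (-5 - (-3)·-1.125 - (2)·0.607) / (6) = -1.598
Iteration 2:
  α = (-9 - (-2)·0.607 - (-2)·-1.598) / (8) = -1.373
  β = (2 - (2)·-1.373 - (-1)·-1.598) / (7) = 0.450
  γ = (-5 - (-3)·-1.373 - (2)·0.450) / (6) = -1.670
Iteration 3:
  α = (-9 - (-2)·0.450 - (-2)·-1.670) / (8) = -1.430
  β = (2 - (2)·-1.430 - (-1)·-1.670) / (7) = 0.456
  γ = (-5 - (-3)·-1.430 - (2)·0.456) / (6) = -1.700
Residual b − A·x = (-0.048, -0.032, -0.002); ∞-norm = 0.048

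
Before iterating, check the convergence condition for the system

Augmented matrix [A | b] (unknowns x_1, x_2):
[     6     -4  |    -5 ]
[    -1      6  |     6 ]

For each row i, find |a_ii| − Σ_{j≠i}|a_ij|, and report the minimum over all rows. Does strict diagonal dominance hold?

2

row 1: |6| − (4) = 2
row 2: |6| − (1) = 5
minimum over rows = 2 → strictly diagonally dominant (convergence guaranteed)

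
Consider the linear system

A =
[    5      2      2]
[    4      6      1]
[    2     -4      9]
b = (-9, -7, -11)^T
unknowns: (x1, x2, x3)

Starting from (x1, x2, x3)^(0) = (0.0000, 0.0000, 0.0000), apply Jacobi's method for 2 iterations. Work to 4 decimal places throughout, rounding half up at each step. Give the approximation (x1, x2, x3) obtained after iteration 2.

(-0.8444, 0.2370, -1.3408)

Iteration 1:
  x1 = (-9 - (2)·0.0000 - (2)·0.0000) / (5) = -1.8000
  x2 = (-7 - (4)·0.0000 - (1)·0.0000) / (6) = -1.1667
  x3 = (-11 - (2)·0.0000 - (-4)·0.0000) / (9) = -1.2222
Iteration 2:
  x1 = (-9 - (2)·-1.1667 - (2)·-1.2222) / (5) = -0.8444
  x2 = (-7 - (4)·-1.8000 - (1)·-1.2222) / (6) = 0.2370
  x3 = (-11 - (2)·-1.8000 - (-4)·-1.1667) / (9) = -1.3408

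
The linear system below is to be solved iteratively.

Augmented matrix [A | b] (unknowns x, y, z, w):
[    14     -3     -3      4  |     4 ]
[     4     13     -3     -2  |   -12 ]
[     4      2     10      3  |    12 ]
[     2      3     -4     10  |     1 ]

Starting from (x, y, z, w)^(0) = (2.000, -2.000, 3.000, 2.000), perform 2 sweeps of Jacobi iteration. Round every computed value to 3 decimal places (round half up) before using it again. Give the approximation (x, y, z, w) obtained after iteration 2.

Iteration 1:
  x = (4 - (-3)·-2.000 - (-3)·3.000 - (4)·2.000) / (14) = -0.071
  y = (-12 - (4)·2.000 - (-3)·3.000 - (-2)·2.000) / (13) = -0.538
  z = (12 - (4)·2.000 - (2)·-2.000 - (3)·2.000) / (10) = 0.200
  w = (1 - (2)·2.000 - (3)·-2.000 - (-4)·3.000) / (10) = 1.500
Iteration 2:
  x = (4 - (-3)·-0.538 - (-3)·0.200 - (4)·1.500) / (14) = -0.215
  y = (-12 - (4)·-0.071 - (-3)·0.200 - (-2)·1.500) / (13) = -0.624
  z = (12 - (4)·-0.071 - (2)·-0.538 - (3)·1.500) / (10) = 0.886
  w = (1 - (2)·-0.071 - (3)·-0.538 - (-4)·0.200) / (10) = 0.356

(-0.215, -0.624, 0.886, 0.356)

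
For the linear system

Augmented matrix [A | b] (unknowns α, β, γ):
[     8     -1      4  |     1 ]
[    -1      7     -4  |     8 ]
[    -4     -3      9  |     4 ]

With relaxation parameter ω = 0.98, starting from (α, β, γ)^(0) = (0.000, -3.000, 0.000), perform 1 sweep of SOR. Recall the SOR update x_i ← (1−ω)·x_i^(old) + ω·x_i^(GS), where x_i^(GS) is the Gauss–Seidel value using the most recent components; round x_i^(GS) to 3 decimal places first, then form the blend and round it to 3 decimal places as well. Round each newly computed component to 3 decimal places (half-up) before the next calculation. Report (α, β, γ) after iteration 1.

(-0.245, 1.026, 0.664)

Iteration 1:
  α: GS value = (1 - (-1)·-3.000 - (4)·0.000) / (8) = -0.250;  α ← (1−ω)·0.000 + ω·-0.250 = -0.245
  β: GS value = (8 - (-1)·-0.245 - (-4)·0.000) / (7) = 1.108;  β ← (1−ω)·-3.000 + ω·1.108 = 1.026
  γ: GS value = (4 - (-4)·-0.245 - (-3)·1.026) / (9) = 0.678;  γ ← (1−ω)·0.000 + ω·0.678 = 0.664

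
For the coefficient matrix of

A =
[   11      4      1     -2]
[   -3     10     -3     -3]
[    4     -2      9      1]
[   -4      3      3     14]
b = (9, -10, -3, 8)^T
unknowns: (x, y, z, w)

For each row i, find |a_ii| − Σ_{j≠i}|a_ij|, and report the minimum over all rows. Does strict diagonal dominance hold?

1

row 1: |11| − (4+1+2) = 4
row 2: |10| − (3+3+3) = 1
row 3: |9| − (4+2+1) = 2
row 4: |14| − (4+3+3) = 4
minimum over rows = 1 → strictly diagonally dominant (convergence guaranteed)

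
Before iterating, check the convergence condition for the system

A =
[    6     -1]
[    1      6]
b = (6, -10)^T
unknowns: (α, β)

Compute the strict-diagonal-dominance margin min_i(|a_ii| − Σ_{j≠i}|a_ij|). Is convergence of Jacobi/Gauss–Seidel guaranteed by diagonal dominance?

5

row 1: |6| − (1) = 5
row 2: |6| − (1) = 5
minimum over rows = 5 → strictly diagonally dominant (convergence guaranteed)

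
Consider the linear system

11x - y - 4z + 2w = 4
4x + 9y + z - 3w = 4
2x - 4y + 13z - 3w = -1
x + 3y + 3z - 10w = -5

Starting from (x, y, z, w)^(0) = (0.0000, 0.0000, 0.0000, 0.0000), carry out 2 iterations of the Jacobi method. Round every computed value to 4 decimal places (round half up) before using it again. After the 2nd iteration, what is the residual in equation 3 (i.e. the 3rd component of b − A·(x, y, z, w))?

0.6509

Iteration 1:
  x = (4 - (-1)·0.0000 - (-4)·0.0000 - (2)·0.0000) / (11) = 0.3636
  y = (4 - (4)·0.0000 - (1)·0.0000 - (-3)·0.0000) / (9) = 0.4444
  z = (-1 - (2)·0.0000 - (-4)·0.0000 - (-3)·0.0000) / (13) = -0.0769
  w = (-5 - (1)·0.0000 - (3)·0.0000 - (3)·0.0000) / (-10) = 0.5000
Iteration 2:
  x = (4 - (-1)·0.4444 - (-4)·-0.0769 - (2)·0.5000) / (11) = 0.2852
  y = (4 - (4)·0.3636 - (1)·-0.0769 - (-3)·0.5000) / (9) = 0.4581
  z = (-1 - (2)·0.3636 - (-4)·0.4444 - (-3)·0.5000) / (13) = 0.1193
  w = (-5 - (1)·0.3636 - (3)·0.4444 - (3)·-0.0769) / (-10) = 0.6466
Residual b − A·x = (0.5049, 0.5568, 0.6509, -0.5514)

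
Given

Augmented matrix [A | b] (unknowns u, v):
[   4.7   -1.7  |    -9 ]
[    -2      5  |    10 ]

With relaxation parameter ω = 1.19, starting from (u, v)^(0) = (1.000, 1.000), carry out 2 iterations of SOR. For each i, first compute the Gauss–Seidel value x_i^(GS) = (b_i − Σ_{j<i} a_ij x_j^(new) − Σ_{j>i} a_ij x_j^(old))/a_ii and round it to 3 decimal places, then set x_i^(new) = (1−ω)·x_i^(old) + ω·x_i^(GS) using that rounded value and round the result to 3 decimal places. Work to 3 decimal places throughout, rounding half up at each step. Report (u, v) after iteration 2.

(-1.367, 1.497)

Iteration 1:
  u: GS value = (-9 - (-1.7)·1.000) / (4.7) = -1.553;  u ← (1−ω)·1.000 + ω·-1.553 = -2.038
  v: GS value = (10 - (-2)·-2.038) / (5) = 1.185;  v ← (1−ω)·1.000 + ω·1.185 = 1.220
Iteration 2:
  u: GS value = (-9 - (-1.7)·1.220) / (4.7) = -1.474;  u ← (1−ω)·-2.038 + ω·-1.474 = -1.367
  v: GS value = (10 - (-2)·-1.367) / (5) = 1.453;  v ← (1−ω)·1.220 + ω·1.453 = 1.497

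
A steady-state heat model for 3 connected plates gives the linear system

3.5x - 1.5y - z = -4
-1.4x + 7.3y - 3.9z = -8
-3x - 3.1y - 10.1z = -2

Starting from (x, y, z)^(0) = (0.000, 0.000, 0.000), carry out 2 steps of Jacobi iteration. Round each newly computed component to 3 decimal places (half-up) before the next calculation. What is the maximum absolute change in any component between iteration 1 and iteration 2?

Iteration 1:
  x = (-4 - (-1.5)·0.000 - (-1)·0.000) / (3.5) = -1.143
  y = (-8 - (-1.4)·0.000 - (-3.9)·0.000) / (7.3) = -1.096
  z = (-2 - (-3)·0.000 - (-3.1)·0.000) / (-10.1) = 0.198
Iteration 2:
  x = (-4 - (-1.5)·-1.096 - (-1)·0.198) / (3.5) = -1.556
  y = (-8 - (-1.4)·-1.143 - (-3.9)·0.198) / (7.3) = -1.209
  z = (-2 - (-3)·-1.143 - (-3.1)·-1.096) / (-10.1) = 0.874
Change: (-0.413, -0.113, 0.676) → max |·| = 0.676

0.676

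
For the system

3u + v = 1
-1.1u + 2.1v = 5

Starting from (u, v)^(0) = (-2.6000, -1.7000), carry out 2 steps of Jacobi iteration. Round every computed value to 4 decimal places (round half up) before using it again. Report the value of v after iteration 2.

Iteration 1:
  u = (1 - (1)·-1.7000) / (3) = 0.9000
  v = (5 - (-1.1)·-2.6000) / (2.1) = 1.0190
Iteration 2:
  u = (1 - (1)·1.0190) / (3) = -0.0063
  v = (5 - (-1.1)·0.9000) / (2.1) = 2.8524

2.8524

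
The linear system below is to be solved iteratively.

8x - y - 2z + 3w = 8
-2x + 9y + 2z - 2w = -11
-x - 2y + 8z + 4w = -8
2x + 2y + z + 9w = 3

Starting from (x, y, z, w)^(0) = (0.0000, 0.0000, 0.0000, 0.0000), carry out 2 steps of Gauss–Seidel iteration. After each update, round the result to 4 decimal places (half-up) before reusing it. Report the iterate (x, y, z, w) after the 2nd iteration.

Iteration 1:
  x = (8 - (-1)·0.0000 - (-2)·0.0000 - (3)·0.0000) / (8) = 1.0000
  y = (-11 - (-2)·1.0000 - (2)·0.0000 - (-2)·0.0000) / (9) = -1.0000
  z = (-8 - (-1)·1.0000 - (-2)·-1.0000 - (4)·0.0000) / (8) = -1.1250
  w = (3 - (2)·1.0000 - (2)·-1.0000 - (1)·-1.1250) / (9) = 0.4583
Iteration 2:
  x = (8 - (-1)·-1.0000 - (-2)·-1.1250 - (3)·0.4583) / (8) = 0.4219
  y = (-11 - (-2)·0.4219 - (2)·-1.1250 - (-2)·0.4583) / (9) = -0.7766
  z = (-8 - (-1)·0.4219 - (-2)·-0.7766 - (4)·0.4583) / (8) = -1.3706
  w = (3 - (2)·0.4219 - (2)·-0.7766 - (1)·-1.3706) / (9) = 0.5644

(0.4219, -0.7766, -1.3706, 0.5644)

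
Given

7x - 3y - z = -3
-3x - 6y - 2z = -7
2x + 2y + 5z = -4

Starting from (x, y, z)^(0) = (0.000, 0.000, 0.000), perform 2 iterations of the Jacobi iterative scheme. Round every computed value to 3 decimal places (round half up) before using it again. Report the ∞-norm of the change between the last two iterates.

Iteration 1:
  x = (-3 - (-3)·0.000 - (-1)·0.000) / (7) = -0.429
  y = (-7 - (-3)·0.000 - (-2)·0.000) / (-6) = 1.167
  z = (-4 - (2)·0.000 - (2)·0.000) / (5) = -0.800
Iteration 2:
  x = (-3 - (-3)·1.167 - (-1)·-0.800) / (7) = -0.043
  y = (-7 - (-3)·-0.429 - (-2)·-0.800) / (-6) = 1.648
  z = (-4 - (2)·-0.429 - (2)·1.167) / (5) = -1.095
Change: (0.386, 0.481, -0.295) → max |·| = 0.481

0.481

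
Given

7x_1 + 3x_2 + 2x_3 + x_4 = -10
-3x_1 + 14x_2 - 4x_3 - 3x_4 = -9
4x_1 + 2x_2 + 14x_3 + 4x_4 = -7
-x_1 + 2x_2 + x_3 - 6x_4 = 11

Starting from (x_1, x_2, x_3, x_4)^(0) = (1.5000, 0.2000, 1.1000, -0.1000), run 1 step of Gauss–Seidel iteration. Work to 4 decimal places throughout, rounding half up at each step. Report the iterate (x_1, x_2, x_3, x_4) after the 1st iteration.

Iteration 1:
  x_1 = (-10 - (3)·0.2000 - (2)·1.1000 - (1)·-0.1000) / (7) = -1.8143
  x_2 = (-9 - (-3)·-1.8143 - (-4)·1.1000 - (-3)·-0.1000) / (14) = -0.7388
  x_3 = (-7 - (4)·-1.8143 - (2)·-0.7388 - (4)·-0.1000) / (14) = 0.1525
  x_4 = (11 - (-1)·-1.8143 - (2)·-0.7388 - (1)·0.1525) / (-6) = -1.7518

(-1.8143, -0.7388, 0.1525, -1.7518)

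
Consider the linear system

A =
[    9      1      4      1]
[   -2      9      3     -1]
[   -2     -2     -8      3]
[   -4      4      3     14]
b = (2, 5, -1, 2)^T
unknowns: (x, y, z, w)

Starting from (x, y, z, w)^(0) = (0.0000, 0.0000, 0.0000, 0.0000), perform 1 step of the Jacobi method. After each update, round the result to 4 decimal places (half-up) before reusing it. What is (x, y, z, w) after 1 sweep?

(0.2222, 0.5556, 0.1250, 0.1429)

Iteration 1:
  x = (2 - (1)·0.0000 - (4)·0.0000 - (1)·0.0000) / (9) = 0.2222
  y = (5 - (-2)·0.0000 - (3)·0.0000 - (-1)·0.0000) / (9) = 0.5556
  z = (-1 - (-2)·0.0000 - (-2)·0.0000 - (3)·0.0000) / (-8) = 0.1250
  w = (2 - (-4)·0.0000 - (4)·0.0000 - (3)·0.0000) / (14) = 0.1429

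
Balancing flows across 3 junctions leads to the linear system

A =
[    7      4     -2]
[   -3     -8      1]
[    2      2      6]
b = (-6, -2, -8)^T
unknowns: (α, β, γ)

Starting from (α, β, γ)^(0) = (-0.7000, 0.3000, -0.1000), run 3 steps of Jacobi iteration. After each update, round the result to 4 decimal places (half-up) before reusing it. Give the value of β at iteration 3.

Iteration 1:
  α = (-6 - (4)·0.3000 - (-2)·-0.1000) / (7) = -1.0571
  β = (-2 - (-3)·-0.7000 - (1)·-0.1000) / (-8) = 0.5000
  γ = (-8 - (2)·-0.7000 - (2)·0.3000) / (6) = -1.2000
Iteration 2:
  α = (-6 - (4)·0.5000 - (-2)·-1.2000) / (7) = -1.4857
  β = (-2 - (-3)·-1.0571 - (1)·-1.2000) / (-8) = 0.4964
  γ = (-8 - (2)·-1.0571 - (2)·0.5000) / (6) = -1.1476
Iteration 3:
  α = (-6 - (4)·0.4964 - (-2)·-1.1476) / (7) = -1.4687
  β = (-2 - (-3)·-1.4857 - (1)·-1.1476) / (-8) = 0.6637
  γ = (-8 - (2)·-1.4857 - (2)·0.4964) / (6) = -1.0036

0.6637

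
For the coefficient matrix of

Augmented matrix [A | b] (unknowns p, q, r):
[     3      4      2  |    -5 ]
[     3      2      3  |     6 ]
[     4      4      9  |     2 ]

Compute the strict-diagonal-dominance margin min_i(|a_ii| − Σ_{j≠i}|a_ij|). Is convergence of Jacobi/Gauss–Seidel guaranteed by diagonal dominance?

-4

row 1: |3| − (4+2) = -3
row 2: |2| − (3+3) = -4
row 3: |9| − (4+4) = 1
minimum over rows = -4 → not strictly diagonally dominant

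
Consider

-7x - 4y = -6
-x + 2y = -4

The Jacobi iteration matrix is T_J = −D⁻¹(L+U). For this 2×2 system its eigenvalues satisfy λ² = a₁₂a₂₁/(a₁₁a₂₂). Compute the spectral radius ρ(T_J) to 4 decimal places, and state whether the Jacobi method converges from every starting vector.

a₁₂a₂₁/(a₁₁a₂₂) = (-4)·(-1) / ((-7)·(2)) = -0.285714
ρ = √|-0.285714| = √0.285714 = 0.5345
ρ < 1, so Jacobi converges

0.5345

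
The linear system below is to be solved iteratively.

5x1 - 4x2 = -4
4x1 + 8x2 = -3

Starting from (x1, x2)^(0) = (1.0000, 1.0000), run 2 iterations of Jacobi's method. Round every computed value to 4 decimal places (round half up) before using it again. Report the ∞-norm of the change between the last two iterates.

Iteration 1:
  x1 = (-4 - (-4)·1.0000) / (5) = 0.0000
  x2 = (-3 - (4)·1.0000) / (8) = -0.8750
Iteration 2:
  x1 = (-4 - (-4)·-0.8750) / (5) = -1.5000
  x2 = (-3 - (4)·0.0000) / (8) = -0.3750
Change: (-1.5000, 0.5000) → max |·| = 1.5000

1.5000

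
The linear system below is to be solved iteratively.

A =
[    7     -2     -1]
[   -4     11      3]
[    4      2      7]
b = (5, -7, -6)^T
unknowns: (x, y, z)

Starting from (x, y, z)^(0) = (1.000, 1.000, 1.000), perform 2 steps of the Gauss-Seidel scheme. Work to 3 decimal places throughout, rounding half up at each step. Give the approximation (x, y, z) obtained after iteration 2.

(0.378, -0.126, -1.037)

Iteration 1:
  x = (5 - (-2)·1.000 - (-1)·1.000) / (7) = 1.143
  y = (-7 - (-4)·1.143 - (3)·1.000) / (11) = -0.493
  z = (-6 - (4)·1.143 - (2)·-0.493) / (7) = -1.369
Iteration 2:
  x = (5 - (-2)·-0.493 - (-1)·-1.369) / (7) = 0.378
  y = (-7 - (-4)·0.378 - (3)·-1.369) / (11) = -0.126
  z = (-6 - (4)·0.378 - (2)·-0.126) / (7) = -1.037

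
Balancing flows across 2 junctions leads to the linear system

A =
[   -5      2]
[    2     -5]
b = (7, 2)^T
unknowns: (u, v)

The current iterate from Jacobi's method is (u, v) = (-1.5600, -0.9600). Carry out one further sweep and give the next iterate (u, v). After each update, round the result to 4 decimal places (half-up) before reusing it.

One sweep:
  u = (7 - (2)·-0.9600) / (-5) = -1.7840
  v = (2 - (2)·-1.5600) / (-5) = -1.0240

(-1.7840, -1.0240)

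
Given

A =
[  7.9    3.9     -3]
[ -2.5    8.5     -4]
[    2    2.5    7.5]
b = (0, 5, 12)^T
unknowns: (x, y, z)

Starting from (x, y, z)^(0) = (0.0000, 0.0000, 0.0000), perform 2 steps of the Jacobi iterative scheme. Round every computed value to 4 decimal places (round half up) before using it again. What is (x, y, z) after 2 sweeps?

Iteration 1:
  x = (0 - (3.9)·0.0000 - (-3)·0.0000) / (7.9) = 0.0000
  y = (5 - (-2.5)·0.0000 - (-4)·0.0000) / (8.5) = 0.5882
  z = (12 - (2)·0.0000 - (2.5)·0.0000) / (7.5) = 1.6000
Iteration 2:
  x = (0 - (3.9)·0.5882 - (-3)·1.6000) / (7.9) = 0.3172
  y = (5 - (-2.5)·0.0000 - (-4)·1.6000) / (8.5) = 1.3412
  z = (12 - (2)·0.0000 - (2.5)·0.5882) / (7.5) = 1.4039

(0.3172, 1.3412, 1.4039)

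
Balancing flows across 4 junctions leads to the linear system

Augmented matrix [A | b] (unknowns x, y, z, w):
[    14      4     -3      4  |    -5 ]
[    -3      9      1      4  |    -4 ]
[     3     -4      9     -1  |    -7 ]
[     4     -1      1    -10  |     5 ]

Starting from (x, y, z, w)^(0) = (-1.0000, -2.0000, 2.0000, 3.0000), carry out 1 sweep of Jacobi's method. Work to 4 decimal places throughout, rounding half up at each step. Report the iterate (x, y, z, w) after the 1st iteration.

Iteration 1:
  x = (-5 - (4)·-2.0000 - (-3)·2.0000 - (4)·3.0000) / (14) = -0.2143
  y = (-4 - (-3)·-1.0000 - (1)·2.0000 - (4)·3.0000) / (9) = -2.3333
  z = (-7 - (3)·-1.0000 - (-4)·-2.0000 - (-1)·3.0000) / (9) = -1.0000
  w = (5 - (4)·-1.0000 - (-1)·-2.0000 - (1)·2.0000) / (-10) = -0.5000

(-0.2143, -2.3333, -1.0000, -0.5000)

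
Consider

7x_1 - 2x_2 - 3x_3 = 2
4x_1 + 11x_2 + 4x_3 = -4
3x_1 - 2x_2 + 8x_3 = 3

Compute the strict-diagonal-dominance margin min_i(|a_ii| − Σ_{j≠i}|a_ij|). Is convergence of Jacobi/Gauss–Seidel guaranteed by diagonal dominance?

row 1: |7| − (2+3) = 2
row 2: |11| − (4+4) = 3
row 3: |8| − (3+2) = 3
minimum over rows = 2 → strictly diagonally dominant (convergence guaranteed)

2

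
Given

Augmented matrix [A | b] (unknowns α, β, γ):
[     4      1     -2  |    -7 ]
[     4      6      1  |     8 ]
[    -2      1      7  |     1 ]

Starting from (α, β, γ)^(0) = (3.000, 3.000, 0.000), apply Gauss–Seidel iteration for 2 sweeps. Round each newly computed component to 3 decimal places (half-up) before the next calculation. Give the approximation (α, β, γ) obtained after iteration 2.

(-3.000, 3.500, -1.214)

Iteration 1:
  α = (-7 - (1)·3.000 - (-2)·0.000) / (4) = -2.500
  β = (8 - (4)·-2.500 - (1)·0.000) / (6) = 3.000
  γ = (1 - (-2)·-2.500 - (1)·3.000) / (7) = -1.000
Iteration 2:
  α = (-7 - (1)·3.000 - (-2)·-1.000) / (4) = -3.000
  β = (8 - (4)·-3.000 - (1)·-1.000) / (6) = 3.500
  γ = (1 - (-2)·-3.000 - (1)·3.500) / (7) = -1.214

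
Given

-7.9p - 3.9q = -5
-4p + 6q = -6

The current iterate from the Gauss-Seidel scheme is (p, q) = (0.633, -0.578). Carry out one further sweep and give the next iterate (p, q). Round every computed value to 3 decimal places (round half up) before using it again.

One sweep:
  p = (-5 - (-3.9)·-0.578) / (-7.9) = 0.918
  q = (-6 - (-4)·0.918) / (6) = -0.388

(0.918, -0.388)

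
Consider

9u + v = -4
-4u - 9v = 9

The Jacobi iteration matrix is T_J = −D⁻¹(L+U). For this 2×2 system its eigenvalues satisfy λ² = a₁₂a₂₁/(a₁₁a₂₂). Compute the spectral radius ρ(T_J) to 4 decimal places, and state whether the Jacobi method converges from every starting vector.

a₁₂a₂₁/(a₁₁a₂₂) = (1)·(-4) / ((9)·(-9)) = 0.049383
ρ = √|0.049383| = √0.049383 = 0.2222
ρ < 1, so Jacobi converges

0.2222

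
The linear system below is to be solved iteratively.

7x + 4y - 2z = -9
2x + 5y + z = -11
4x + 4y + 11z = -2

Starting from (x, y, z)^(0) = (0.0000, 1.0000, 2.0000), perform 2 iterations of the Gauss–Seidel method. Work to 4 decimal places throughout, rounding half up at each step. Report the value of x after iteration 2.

Iteration 1:
  x = (-9 - (4)·1.0000 - (-2)·2.0000) / (7) = -1.2857
  y = (-11 - (2)·-1.2857 - (1)·2.0000) / (5) = -2.0857
  z = (-2 - (4)·-1.2857 - (4)·-2.0857) / (11) = 1.0441
Iteration 2:
  x = (-9 - (4)·-2.0857 - (-2)·1.0441) / (7) = 0.2044
  y = (-11 - (2)·0.2044 - (1)·1.0441) / (5) = -2.4906
  z = (-2 - (4)·0.2044 - (4)·-2.4906) / (11) = 0.6495

0.2044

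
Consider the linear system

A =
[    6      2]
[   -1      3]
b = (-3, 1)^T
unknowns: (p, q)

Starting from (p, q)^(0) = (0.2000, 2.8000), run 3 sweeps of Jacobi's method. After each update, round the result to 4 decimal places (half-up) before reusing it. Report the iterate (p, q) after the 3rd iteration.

Iteration 1:
  p = (-3 - (2)·2.8000) / (6) = -1.4333
  q = (1 - (-1)·0.2000) / (3) = 0.4000
Iteration 2:
  p = (-3 - (2)·0.4000) / (6) = -0.6333
  q = (1 - (-1)·-1.4333) / (3) = -0.1444
Iteration 3:
  p = (-3 - (2)·-0.1444) / (6) = -0.4519
  q = (1 - (-1)·-0.6333) / (3) = 0.1222

(-0.4519, 0.1222)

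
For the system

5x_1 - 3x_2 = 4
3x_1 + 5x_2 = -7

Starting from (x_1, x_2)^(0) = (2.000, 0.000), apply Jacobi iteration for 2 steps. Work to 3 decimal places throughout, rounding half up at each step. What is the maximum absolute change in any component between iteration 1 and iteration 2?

1.560

Iteration 1:
  x_1 = (4 - (-3)·0.000) / (5) = 0.800
  x_2 = (-7 - (3)·2.000) / (5) = -2.600
Iteration 2:
  x_1 = (4 - (-3)·-2.600) / (5) = -0.760
  x_2 = (-7 - (3)·0.800) / (5) = -1.880
Change: (-1.560, 0.720) → max |·| = 1.560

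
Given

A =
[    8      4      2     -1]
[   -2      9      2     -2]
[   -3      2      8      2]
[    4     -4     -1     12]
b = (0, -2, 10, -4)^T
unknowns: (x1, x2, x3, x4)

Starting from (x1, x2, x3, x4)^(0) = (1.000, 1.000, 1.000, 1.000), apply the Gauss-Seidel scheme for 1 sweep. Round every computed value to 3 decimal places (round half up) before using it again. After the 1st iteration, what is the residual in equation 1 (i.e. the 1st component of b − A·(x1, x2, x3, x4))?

Iteration 1:
  x1 = (0 - (4)·1.000 - (2)·1.000 - (-1)·1.000) / (8) = -0.625
  x2 = (-2 - (-2)·-0.625 - (2)·1.000 - (-2)·1.000) / (9) = -0.361
  x3 = (10 - (-3)·-0.625 - (2)·-0.361 - (2)·1.000) / (8) = 0.856
  x4 = (-4 - (4)·-0.625 - (-4)·-0.361 - (-1)·0.856) / (12) = -0.174
Residual b − A·x = (4.558, -2.061, 2.347, 0.000)

4.558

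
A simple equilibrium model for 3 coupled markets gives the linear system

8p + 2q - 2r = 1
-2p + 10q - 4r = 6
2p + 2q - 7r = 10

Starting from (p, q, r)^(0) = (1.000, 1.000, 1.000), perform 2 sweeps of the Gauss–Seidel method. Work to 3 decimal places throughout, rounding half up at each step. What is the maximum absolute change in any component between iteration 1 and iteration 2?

Iteration 1:
  p = (1 - (2)·1.000 - (-2)·1.000) / (8) = 0.125
  q = (6 - (-2)·0.125 - (-4)·1.000) / (10) = 1.025
  r = (10 - (2)·0.125 - (2)·1.025) / (-7) = -1.100
Iteration 2:
  p = (1 - (2)·1.025 - (-2)·-1.100) / (8) = -0.406
  q = (6 - (-2)·-0.406 - (-4)·-1.100) / (10) = 0.079
  r = (10 - (2)·-0.406 - (2)·0.079) / (-7) = -1.522
Change: (-0.531, -0.946, -0.422) → max |·| = 0.946

0.946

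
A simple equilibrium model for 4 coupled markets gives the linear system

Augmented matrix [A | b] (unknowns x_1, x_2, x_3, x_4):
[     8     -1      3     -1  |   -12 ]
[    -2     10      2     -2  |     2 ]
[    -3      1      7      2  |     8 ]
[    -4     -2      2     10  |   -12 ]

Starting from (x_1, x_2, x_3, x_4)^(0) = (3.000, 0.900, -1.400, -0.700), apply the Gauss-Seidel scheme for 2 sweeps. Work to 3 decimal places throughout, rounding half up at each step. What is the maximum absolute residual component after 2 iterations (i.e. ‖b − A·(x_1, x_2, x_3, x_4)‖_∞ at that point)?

Iteration 1:
  x_1 = (-12 - (-1)·0.900 - (3)·-1.400 - (-1)·-0.700) / (8) = -0.950
  x_2 = (2 - (-2)·-0.950 - (2)·-1.400 - (-2)·-0.700) / (10) = 0.150
  x_3 = (8 - (-3)·-0.950 - (1)·0.150 - (2)·-0.700) / (7) = 0.914
  x_4 = (-12 - (-4)·-0.950 - (-2)·0.150 - (2)·0.914) / (10) = -1.733
Iteration 2:
  x_1 = (-12 - (-1)·0.150 - (3)·0.914 - (-1)·-1.733) / (8) = -2.041
  x_2 = (2 - (-2)·-2.041 - (2)·0.914 - (-2)·-1.733) / (10) = -0.738
  x_3 = (8 - (-3)·-2.041 - (1)·-0.738 - (2)·-1.733) / (7) = 0.869
  x_4 = (-12 - (-4)·-2.041 - (-2)·-0.738 - (2)·0.869) / (10) = -2.338
Residual b − A·x = (-1.355, -1.116, 1.208, 0.002); ∞-norm = 1.355

1.355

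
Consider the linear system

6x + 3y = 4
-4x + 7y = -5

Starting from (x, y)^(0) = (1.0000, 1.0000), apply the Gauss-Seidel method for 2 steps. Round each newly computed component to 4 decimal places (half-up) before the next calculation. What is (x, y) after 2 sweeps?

Iteration 1:
  x = (4 - (3)·1.0000) / (6) = 0.1667
  y = (-5 - (-4)·0.1667) / (7) = -0.6190
Iteration 2:
  x = (4 - (3)·-0.6190) / (6) = 0.9762
  y = (-5 - (-4)·0.9762) / (7) = -0.1565

(0.9762, -0.1565)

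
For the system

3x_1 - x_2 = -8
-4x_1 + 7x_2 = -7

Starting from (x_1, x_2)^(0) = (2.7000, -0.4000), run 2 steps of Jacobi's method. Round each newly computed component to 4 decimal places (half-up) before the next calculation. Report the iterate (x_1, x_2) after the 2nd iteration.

(-2.4857, -2.6000)

Iteration 1:
  x_1 = (-8 - (-1)·-0.4000) / (3) = -2.8000
  x_2 = (-7 - (-4)·2.7000) / (7) = 0.5429
Iteration 2:
  x_1 = (-8 - (-1)·0.5429) / (3) = -2.4857
  x_2 = (-7 - (-4)·-2.8000) / (7) = -2.6000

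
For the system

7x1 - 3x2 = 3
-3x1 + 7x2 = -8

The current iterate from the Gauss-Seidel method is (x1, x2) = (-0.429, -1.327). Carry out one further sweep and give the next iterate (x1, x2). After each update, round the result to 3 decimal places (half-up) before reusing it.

One sweep:
  x1 = (3 - (-3)·-1.327) / (7) = -0.140
  x2 = (-8 - (-3)·-0.140) / (7) = -1.203

(-0.140, -1.203)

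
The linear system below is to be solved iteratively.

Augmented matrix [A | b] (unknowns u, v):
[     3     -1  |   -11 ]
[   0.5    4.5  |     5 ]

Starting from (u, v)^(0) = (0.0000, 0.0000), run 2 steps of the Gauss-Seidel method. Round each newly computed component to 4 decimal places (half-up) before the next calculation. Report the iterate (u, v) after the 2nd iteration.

Iteration 1:
  u = (-11 - (-1)·0.0000) / (3) = -3.6667
  v = (5 - (0.5)·-3.6667) / (4.5) = 1.5185
Iteration 2:
  u = (-11 - (-1)·1.5185) / (3) = -3.1605
  v = (5 - (0.5)·-3.1605) / (4.5) = 1.4623

(-3.1605, 1.4623)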